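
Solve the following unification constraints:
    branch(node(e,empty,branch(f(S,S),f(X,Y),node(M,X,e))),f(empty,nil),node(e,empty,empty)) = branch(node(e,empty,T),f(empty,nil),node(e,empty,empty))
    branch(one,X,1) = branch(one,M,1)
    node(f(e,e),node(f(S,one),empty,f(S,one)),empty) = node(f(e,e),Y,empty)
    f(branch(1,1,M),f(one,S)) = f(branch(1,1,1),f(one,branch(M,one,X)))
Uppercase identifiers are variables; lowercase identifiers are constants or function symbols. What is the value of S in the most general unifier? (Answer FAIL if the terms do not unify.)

branch(1,one,1)

Decompose branch/3: node(e,empty,branch(f(S,S),f(X,Y),node(M,X,e))) = node(e,empty,T),  f(empty,nil) = f(empty,nil),  node(e,empty,empty) = node(e,empty,empty).
Decompose node/3: e = e,  empty = empty,  branch(f(S,S),f(X,Y),node(M,X,e)) = T.
Delete trivial equation e = e.
Delete trivial equation empty = empty.
Bind T := branch(f(S,S),f(X,Y),node(M,X,e)); no other remaining equation mentions T.
Delete trivial equation f(empty,nil) = f(empty,nil).
Delete trivial equation node(e,empty,empty) = node(e,empty,empty).
Decompose branch/3: one = one,  X = M,  1 = 1.
Delete trivial equation one = one.
Bind X := M; substituting into the one remaining equation that mentions X gives: f(branch(1,1,M),f(one,S)) = f(branch(1,1,1),f(one,branch(M,one,M))). Substituting into the earlier binding gives T := branch(f(S,S),f(M,Y),node(M,M,e)).
Delete trivial equation 1 = 1.
Decompose node/3: f(e,e) = f(e,e),  node(f(S,one),empty,f(S,one)) = Y,  empty = empty.
Delete trivial equation f(e,e) = f(e,e).
Bind Y := node(f(S,one),empty,f(S,one)); no other remaining equation mentions Y. Substituting into the earlier binding gives T := branch(f(S,S),f(M,node(f(S,one),empty,f(S,one))),node(M,M,e)).
Delete trivial equation empty = empty.
Decompose f/2: branch(1,1,M) = branch(1,1,1),  f(one,S) = f(one,branch(M,one,M)).
Decompose branch/3: 1 = 1,  1 = 1,  M = 1.
Delete trivial equation 1 = 1.
Delete trivial equation 1 = 1.
Bind M := 1; substituting into the remaining equation gives: f(one,S) = f(one,branch(1,one,1)). Substituting into the earlier bindings gives T := branch(f(S,S),f(1,node(f(S,one),empty,f(S,one))),node(1,1,e)), X := 1.
Decompose f/2: one = one,  S = branch(1,one,1).
Delete trivial equation one = one.
Bind S := branch(1,one,1). Substituting into the earlier bindings gives T := branch(f(branch(1,one,1),branch(1,one,1)),f(1,node(f(branch(1,one,1),one),empty,f(branch(1,one,1),one))),node(1,1,e)), Y := node(f(branch(1,one,1),one),empty,f(branch(1,one,1),one)).
MGU = { T -> branch(f(branch(1,one,1),branch(1,one,1)),f(1,node(f(branch(1,one,1),one),empty,f(branch(1,one,1),one))),node(1,1,e)), X -> 1, Y -> node(f(branch(1,one,1),one),empty,f(branch(1,one,1),one)), M -> 1, S -> branch(1,one,1) }, so S -> branch(1,one,1).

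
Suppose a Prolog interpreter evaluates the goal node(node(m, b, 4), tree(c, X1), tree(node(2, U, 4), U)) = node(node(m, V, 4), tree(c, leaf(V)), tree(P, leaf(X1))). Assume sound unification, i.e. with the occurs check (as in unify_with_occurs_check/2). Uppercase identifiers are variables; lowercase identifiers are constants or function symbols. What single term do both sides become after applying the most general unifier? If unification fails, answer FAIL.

Decompose node/3: node(m, b, 4) = node(m, V, 4),  tree(c, X1) = tree(c, leaf(V)),  tree(node(2, U, 4), U) = tree(P, leaf(X1)).
Decompose node/3: m = m,  b = V,  4 = 4.
Delete trivial equation m = m.
Bind V := b; substituting into the one remaining equation that mentions V gives: tree(c, X1) = tree(c, leaf(b)).
Delete trivial equation 4 = 4.
Decompose tree/2: c = c,  X1 = leaf(b).
Delete trivial equation c = c.
Bind X1 := leaf(b); substituting into the remaining equation gives: tree(node(2, U, 4), U) = tree(P, leaf(leaf(b))).
Decompose tree/2: node(2, U, 4) = P,  U = leaf(leaf(b)).
Bind P := node(2, U, 4); no other remaining equation mentions P.
Bind U := leaf(leaf(b)). Substituting into the earlier binding gives P := node(2, leaf(leaf(b)), 4).
Applying the MGU to either side gives node(node(m, b, 4), tree(c, leaf(b)), tree(node(2, leaf(leaf(b)), 4), leaf(leaf(b)))).

node(node(m, b, 4), tree(c, leaf(b)), tree(node(2, leaf(leaf(b)), 4), leaf(leaf(b))))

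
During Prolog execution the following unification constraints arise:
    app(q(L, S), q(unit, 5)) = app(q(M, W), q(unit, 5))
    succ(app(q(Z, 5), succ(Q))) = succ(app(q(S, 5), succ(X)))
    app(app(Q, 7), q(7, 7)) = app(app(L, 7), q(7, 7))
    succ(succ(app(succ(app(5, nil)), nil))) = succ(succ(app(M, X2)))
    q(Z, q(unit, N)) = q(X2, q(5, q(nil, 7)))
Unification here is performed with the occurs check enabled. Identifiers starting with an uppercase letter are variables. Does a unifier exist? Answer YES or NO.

NO

Decompose app/2: q(L, S) = q(M, W),  q(unit, 5) = q(unit, 5).
Decompose q/2: L = M,  S = W.
Bind L := M; substituting into the one remaining equation that mentions L gives: app(app(Q, 7), q(7, 7)) = app(app(M, 7), q(7, 7)).
Bind S := W; substituting into the one remaining equation that mentions S gives: succ(app(q(Z, 5), succ(Q))) = succ(app(q(W, 5), succ(X))).
Delete trivial equation q(unit, 5) = q(unit, 5).
Decompose succ/1: app(q(Z, 5), succ(Q)) = app(q(W, 5), succ(X)).
Decompose app/2: q(Z, 5) = q(W, 5),  succ(Q) = succ(X).
Decompose q/2: Z = W,  5 = 5.
Bind Z := W; substituting into the one remaining equation that mentions Z gives: q(W, q(unit, N)) = q(X2, q(5, q(nil, 7))).
Delete trivial equation 5 = 5.
Decompose succ/1: Q = X.
Bind Q := X; substituting into the one remaining equation that mentions Q gives: app(app(X, 7), q(7, 7)) = app(app(M, 7), q(7, 7)).
Decompose app/2: app(X, 7) = app(M, 7),  q(7, 7) = q(7, 7).
Decompose app/2: X = M,  7 = 7.
Bind X := M; no other remaining equation mentions X. Substituting into the earlier binding gives Q := M.
Delete trivial equation 7 = 7.
Delete trivial equation q(7, 7) = q(7, 7).
Decompose succ/1: succ(app(succ(app(5, nil)), nil)) = succ(app(M, X2)).
Decompose succ/1: app(succ(app(5, nil)), nil) = app(M, X2).
Decompose app/2: succ(app(5, nil)) = M,  nil = X2.
Bind M := succ(app(5, nil)); no other remaining equation mentions M. Substituting into the earlier bindings gives L := succ(app(5, nil)), Q := succ(app(5, nil)), X := succ(app(5, nil)).
Bind X2 := nil; substituting into the remaining equation gives: q(W, q(unit, N)) = q(nil, q(5, q(nil, 7))).
Decompose q/2: W = nil,  q(unit, N) = q(5, q(nil, 7)).
Bind W := nil; no other remaining equation mentions W. Substituting into the earlier bindings gives S := nil, Z := nil.
Decompose q/2: unit = 5,  N = q(nil, 7).
Clash: constants unit and 5 differ; no unifier exists.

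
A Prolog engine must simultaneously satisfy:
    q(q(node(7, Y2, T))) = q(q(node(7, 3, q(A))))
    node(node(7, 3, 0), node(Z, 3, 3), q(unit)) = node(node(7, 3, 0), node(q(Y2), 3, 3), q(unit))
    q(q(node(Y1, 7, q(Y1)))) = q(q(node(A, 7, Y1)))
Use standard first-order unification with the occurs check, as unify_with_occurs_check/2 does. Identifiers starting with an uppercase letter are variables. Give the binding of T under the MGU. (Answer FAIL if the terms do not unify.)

FAIL

Decompose q/1: q(node(7, Y2, T)) = q(node(7, 3, q(A))).
Decompose q/1: node(7, Y2, T) = node(7, 3, q(A)).
Decompose node/3: 7 = 7,  Y2 = 3,  T = q(A).
Delete trivial equation 7 = 7.
Bind Y2 := 3; substituting into the one remaining equation that mentions Y2 gives: node(node(7, 3, 0), node(Z, 3, 3), q(unit)) = node(node(7, 3, 0), node(q(3), 3, 3), q(unit)).
Bind T := q(A); no other remaining equation mentions T.
Decompose node/3: node(7, 3, 0) = node(7, 3, 0),  node(Z, 3, 3) = node(q(3), 3, 3),  q(unit) = q(unit).
Delete trivial equation node(7, 3, 0) = node(7, 3, 0).
Decompose node/3: Z = q(3),  3 = 3,  3 = 3.
Bind Z := q(3); no other remaining equation mentions Z.
Delete trivial equation 3 = 3.
Delete trivial equation 3 = 3.
Delete trivial equation q(unit) = q(unit).
Decompose q/1: q(node(Y1, 7, q(Y1))) = q(node(A, 7, Y1)).
Decompose q/1: node(Y1, 7, q(Y1)) = node(A, 7, Y1).
Decompose node/3: Y1 = A,  7 = 7,  q(Y1) = Y1.
Bind Y1 := A; substituting into the one remaining equation that mentions Y1 gives: q(A) = A.
Delete trivial equation 7 = 7.
Occurs check fails: A occurs in q(A); the equation A = q(A) has no finite solution.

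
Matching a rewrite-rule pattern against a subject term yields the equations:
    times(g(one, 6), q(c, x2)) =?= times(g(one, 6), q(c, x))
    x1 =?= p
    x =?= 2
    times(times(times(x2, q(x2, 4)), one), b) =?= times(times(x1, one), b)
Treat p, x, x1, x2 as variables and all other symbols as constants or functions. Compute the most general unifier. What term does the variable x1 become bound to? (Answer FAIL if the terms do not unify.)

Decompose times/2: g(one, 6) =?= g(one, 6),  q(c, x2) =?= q(c, x).
Delete trivial equation g(one, 6) =?= g(one, 6).
Decompose q/2: c =?= c,  x2 =?= x.
Delete trivial equation c =?= c.
Bind x2 := x; substituting into the one remaining equation that mentions x2 gives: times(times(times(x, q(x, 4)), one), b) =?= times(times(x1, one), b).
Bind x1 := p; substituting into the one remaining equation that mentions x1 gives: times(times(times(x, q(x, 4)), one), b) =?= times(times(p, one), b).
Bind x := 2; substituting into the remaining equation gives: times(times(times(2, q(2, 4)), one), b) =?= times(times(p, one), b). Substituting into the earlier binding gives x2 := 2.
Decompose times/2: times(times(2, q(2, 4)), one) =?= times(p, one),  b =?= b.
Decompose times/2: times(2, q(2, 4)) =?= p,  one =?= one.
Bind p := times(2, q(2, 4)); no other remaining equation mentions p. Substituting into the earlier binding gives x1 := times(2, q(2, 4)).
Delete trivial equation one =?= one.
Delete trivial equation b =?= b.
MGU = { x2 -> 2, x1 -> times(2, q(2, 4)), x -> 2, p -> times(2, q(2, 4)) }, so x1 -> times(2, q(2, 4)).

times(2, q(2, 4))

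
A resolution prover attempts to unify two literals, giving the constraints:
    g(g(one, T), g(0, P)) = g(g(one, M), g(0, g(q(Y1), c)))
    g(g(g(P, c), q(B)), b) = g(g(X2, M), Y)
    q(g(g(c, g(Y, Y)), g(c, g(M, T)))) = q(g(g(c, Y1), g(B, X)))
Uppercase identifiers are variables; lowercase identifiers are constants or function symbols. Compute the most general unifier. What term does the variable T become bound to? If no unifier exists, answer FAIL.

Decompose g/2: g(one, T) = g(one, M),  g(0, P) = g(0, g(q(Y1), c)).
Decompose g/2: one = one,  T = M.
Delete trivial equation one = one.
Bind T := M; substituting into the one remaining equation that mentions T gives: q(g(g(c, g(Y, Y)), g(c, g(M, M)))) = q(g(g(c, Y1), g(B, X))).
Decompose g/2: 0 = 0,  P = g(q(Y1), c).
Delete trivial equation 0 = 0.
Bind P := g(q(Y1), c); substituting into the one remaining equation that mentions P gives: g(g(g(g(q(Y1), c), c), q(B)), b) = g(g(X2, M), Y).
Decompose g/2: g(g(g(q(Y1), c), c), q(B)) = g(X2, M),  b = Y.
Decompose g/2: g(g(q(Y1), c), c) = X2,  q(B) = M.
Bind X2 := g(g(q(Y1), c), c); no other remaining equation mentions X2.
Bind M := q(B); substituting into the one remaining equation that mentions M gives: q(g(g(c, g(Y, Y)), g(c, g(q(B), q(B))))) = q(g(g(c, Y1), g(B, X))). Substituting into the earlier binding gives T := q(B).
Bind Y := b; substituting into the remaining equation gives: q(g(g(c, g(b, b)), g(c, g(q(B), q(B))))) = q(g(g(c, Y1), g(B, X))).
Decompose q/1: g(g(c, g(b, b)), g(c, g(q(B), q(B)))) = g(g(c, Y1), g(B, X)).
Decompose g/2: g(c, g(b, b)) = g(c, Y1),  g(c, g(q(B), q(B))) = g(B, X).
Decompose g/2: c = c,  g(b, b) = Y1.
Delete trivial equation c = c.
Bind Y1 := g(b, b); no other remaining equation mentions Y1. Substituting into the earlier bindings gives P := g(q(g(b, b)), c), X2 := g(g(q(g(b, b)), c), c).
Decompose g/2: c = B,  g(q(B), q(B)) = X.
Bind B := c; substituting into the remaining equation gives: g(q(c), q(c)) = X. Substituting into the earlier bindings gives T := q(c), M := q(c).
Bind X := g(q(c), q(c)).
MGU = { T := q(c), P := g(q(g(b, b)), c), X2 := g(g(q(g(b, b)), c), c), M := q(c), Y := b, Y1 := g(b, b), B := c, X := g(q(c), q(c)) }, so T := q(c).

q(c)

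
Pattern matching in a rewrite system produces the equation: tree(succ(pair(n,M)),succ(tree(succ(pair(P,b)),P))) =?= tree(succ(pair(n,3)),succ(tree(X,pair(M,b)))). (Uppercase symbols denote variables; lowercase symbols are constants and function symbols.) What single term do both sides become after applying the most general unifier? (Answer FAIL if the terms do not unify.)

tree(succ(pair(n,3)),succ(tree(succ(pair(pair(3,b),b)),pair(3,b))))

Decompose tree/2: succ(pair(n,M)) =?= succ(pair(n,3)),  succ(tree(succ(pair(P,b)),P)) =?= succ(tree(X,pair(M,b))).
Decompose succ/1: pair(n,M) =?= pair(n,3).
Decompose pair/2: n =?= n,  M =?= 3.
Delete trivial equation n =?= n.
Bind M := 3; substituting into the remaining equation gives: succ(tree(succ(pair(P,b)),P)) =?= succ(tree(X,pair(3,b))).
Decompose succ/1: tree(succ(pair(P,b)),P) =?= tree(X,pair(3,b)).
Decompose tree/2: succ(pair(P,b)) =?= X,  P =?= pair(3,b).
Bind X := succ(pair(P,b)); no other remaining equation mentions X.
Bind P := pair(3,b). Substituting into the earlier binding gives X := succ(pair(pair(3,b),b)).
Applying the MGU to either side gives tree(succ(pair(n,3)),succ(tree(succ(pair(pair(3,b),b)),pair(3,b)))).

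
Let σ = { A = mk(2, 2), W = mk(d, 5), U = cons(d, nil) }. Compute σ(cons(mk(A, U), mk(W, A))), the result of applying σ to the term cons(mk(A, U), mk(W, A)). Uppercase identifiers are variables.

cons(mk(mk(2, 2), cons(d, nil)), mk(mk(d, 5), mk(2, 2)))

Replace each occurrence of A with mk(2, 2).
Replace each occurrence of W with mk(d, 5).
Replace each occurrence of U with cons(d, nil).
Result: cons(mk(mk(2, 2), cons(d, nil)), mk(mk(d, 5), mk(2, 2))).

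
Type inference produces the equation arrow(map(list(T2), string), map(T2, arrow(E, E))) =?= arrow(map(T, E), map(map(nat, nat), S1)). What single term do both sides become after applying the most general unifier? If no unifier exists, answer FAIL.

arrow(map(list(map(nat, nat)), string), map(map(nat, nat), arrow(string, string)))

Decompose arrow/2: map(list(T2), string) =?= map(T, E),  map(T2, arrow(E, E)) =?= map(map(nat, nat), S1).
Decompose map/2: list(T2) =?= T,  string =?= E.
Bind T := list(T2); no other remaining equation mentions T.
Bind E := string; substituting into the remaining equation gives: map(T2, arrow(string, string)) =?= map(map(nat, nat), S1).
Decompose map/2: T2 =?= map(nat, nat),  arrow(string, string) =?= S1.
Bind T2 := map(nat, nat); no other remaining equation mentions T2. Substituting into the earlier binding gives T := list(map(nat, nat)).
Bind S1 := arrow(string, string).
Applying the MGU to either side gives arrow(map(list(map(nat, nat)), string), map(map(nat, nat), arrow(string, string))).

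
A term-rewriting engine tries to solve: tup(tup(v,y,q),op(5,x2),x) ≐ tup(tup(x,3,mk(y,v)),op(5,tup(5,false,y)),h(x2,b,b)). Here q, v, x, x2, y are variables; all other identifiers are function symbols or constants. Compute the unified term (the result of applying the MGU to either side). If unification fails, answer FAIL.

tup(tup(h(tup(5,false,3),b,b),3,mk(3,h(tup(5,false,3),b,b))),op(5,tup(5,false,3)),h(tup(5,false,3),b,b))

Decompose tup/3: tup(v,y,q) ≐ tup(x,3,mk(y,v)),  op(5,x2) ≐ op(5,tup(5,false,y)),  x ≐ h(x2,b,b).
Decompose tup/3: v ≐ x,  y ≐ 3,  q ≐ mk(y,v).
Bind v := x; substituting into the one remaining equation that mentions v gives: q ≐ mk(y,x).
Bind y := 3; substituting into the 2 remaining equations that mention y gives: q ≐ mk(3,x),  op(5,x2) ≐ op(5,tup(5,false,3)).
Bind q := mk(3,x); no other remaining equation mentions q.
Decompose op/2: 5 ≐ 5,  x2 ≐ tup(5,false,3).
Delete trivial equation 5 ≐ 5.
Bind x2 := tup(5,false,3); substituting into the remaining equation gives: x ≐ h(tup(5,false,3),b,b).
Bind x := h(tup(5,false,3),b,b). Substituting into the earlier bindings gives v := h(tup(5,false,3),b,b), q := mk(3,h(tup(5,false,3),b,b)).
Applying the MGU to either side gives tup(tup(h(tup(5,false,3),b,b),3,mk(3,h(tup(5,false,3),b,b))),op(5,tup(5,false,3)),h(tup(5,false,3),b,b)).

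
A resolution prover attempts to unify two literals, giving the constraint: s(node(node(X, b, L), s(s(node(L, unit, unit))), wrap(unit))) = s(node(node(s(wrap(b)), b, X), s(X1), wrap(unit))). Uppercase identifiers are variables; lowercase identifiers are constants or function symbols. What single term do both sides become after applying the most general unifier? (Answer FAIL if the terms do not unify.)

Decompose s/1: node(node(X, b, L), s(s(node(L, unit, unit))), wrap(unit)) = node(node(s(wrap(b)), b, X), s(X1), wrap(unit)).
Decompose node/3: node(X, b, L) = node(s(wrap(b)), b, X),  s(s(node(L, unit, unit))) = s(X1),  wrap(unit) = wrap(unit).
Decompose node/3: X = s(wrap(b)),  b = b,  L = X.
Bind X := s(wrap(b)); substituting into the one remaining equation that mentions X gives: L = s(wrap(b)).
Delete trivial equation b = b.
Bind L := s(wrap(b)); substituting into the one remaining equation that mentions L gives: s(s(node(s(wrap(b)), unit, unit))) = s(X1).
Decompose s/1: s(node(s(wrap(b)), unit, unit)) = X1.
Bind X1 := s(node(s(wrap(b)), unit, unit)); no other remaining equation mentions X1.
Delete trivial equation wrap(unit) = wrap(unit).
Applying the MGU to either side gives s(node(node(s(wrap(b)), b, s(wrap(b))), s(s(node(s(wrap(b)), unit, unit))), wrap(unit))).

s(node(node(s(wrap(b)), b, s(wrap(b))), s(s(node(s(wrap(b)), unit, unit))), wrap(unit)))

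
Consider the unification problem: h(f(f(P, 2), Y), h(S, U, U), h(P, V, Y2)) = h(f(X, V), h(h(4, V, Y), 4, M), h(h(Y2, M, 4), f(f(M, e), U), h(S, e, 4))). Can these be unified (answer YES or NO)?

Decompose h/3: f(f(P, 2), Y) = f(X, V),  h(S, U, U) = h(h(4, V, Y), 4, M),  h(P, V, Y2) = h(h(Y2, M, 4), f(f(M, e), U), h(S, e, 4)).
Decompose f/2: f(P, 2) = X,  Y = V.
Bind X := f(P, 2); no other remaining equation mentions X.
Bind Y := V; substituting into the one remaining equation that mentions Y gives: h(S, U, U) = h(h(4, V, V), 4, M).
Decompose h/3: S = h(4, V, V),  U = 4,  U = M.
Bind S := h(4, V, V); substituting into the one remaining equation that mentions S gives: h(P, V, Y2) = h(h(Y2, M, 4), f(f(M, e), U), h(h(4, V, V), e, 4)).
Bind U := 4; substituting into the remaining equations gives: 4 = M,  h(P, V, Y2) = h(h(Y2, M, 4), f(f(M, e), 4), h(h(4, V, V), e, 4)).
Bind M := 4; substituting into the remaining equation gives: h(P, V, Y2) = h(h(Y2, 4, 4), f(f(4, e), 4), h(h(4, V, V), e, 4)).
Decompose h/3: P = h(Y2, 4, 4),  V = f(f(4, e), 4),  Y2 = h(h(4, V, V), e, 4).
Bind P := h(Y2, 4, 4); no other remaining equation mentions P. Substituting into the earlier binding gives X := f(h(Y2, 4, 4), 2).
Bind V := f(f(4, e), 4); substituting into the remaining equation gives: Y2 = h(h(4, f(f(4, e), 4), f(f(4, e), 4)), e, 4). Substituting into the earlier bindings gives Y := f(f(4, e), 4), S := h(4, f(f(4, e), 4), f(f(4, e), 4)).
Bind Y2 := h(h(4, f(f(4, e), 4), f(f(4, e), 4)), e, 4). Substituting into the earlier bindings gives X := f(h(h(h(4, f(f(4, e), 4), f(f(4, e), 4)), e, 4), 4, 4), 2), P := h(h(h(4, f(f(4, e), 4), f(f(4, e), 4)), e, 4), 4, 4).
No equations remain and no clash or occurs-check failure arose, so a unifier exists.

YES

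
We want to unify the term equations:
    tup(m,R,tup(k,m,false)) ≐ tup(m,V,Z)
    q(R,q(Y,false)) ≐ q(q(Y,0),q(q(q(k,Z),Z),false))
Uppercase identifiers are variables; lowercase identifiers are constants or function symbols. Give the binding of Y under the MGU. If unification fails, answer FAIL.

Decompose tup/3: m ≐ m,  R ≐ V,  tup(k,m,false) ≐ Z.
Delete trivial equation m ≐ m.
Bind R := V; substituting into the one remaining equation that mentions R gives: q(V,q(Y,false)) ≐ q(q(Y,0),q(q(q(k,Z),Z),false)).
Bind Z := tup(k,m,false); substituting into the remaining equation gives: q(V,q(Y,false)) ≐ q(q(Y,0),q(q(q(k,tup(k,m,false)),tup(k,m,false)),false)).
Decompose q/2: V ≐ q(Y,0),  q(Y,false) ≐ q(q(q(k,tup(k,m,false)),tup(k,m,false)),false).
Bind V := q(Y,0); no other remaining equation mentions V. Substituting into the earlier binding gives R := q(Y,0).
Decompose q/2: Y ≐ q(q(k,tup(k,m,false)),tup(k,m,false)),  false ≐ false.
Bind Y := q(q(k,tup(k,m,false)),tup(k,m,false)); no other remaining equation mentions Y. Substituting into the earlier bindings gives R := q(q(q(k,tup(k,m,false)),tup(k,m,false)),0), V := q(q(q(k,tup(k,m,false)),tup(k,m,false)),0).
Delete trivial equation false ≐ false.
MGU = { R ↦ q(q(q(k,tup(k,m,false)),tup(k,m,false)),0), Z ↦ tup(k,m,false), V ↦ q(q(q(k,tup(k,m,false)),tup(k,m,false)),0), Y ↦ q(q(k,tup(k,m,false)),tup(k,m,false)) }, so Y ↦ q(q(k,tup(k,m,false)),tup(k,m,false)).

q(q(k,tup(k,m,false)),tup(k,m,false))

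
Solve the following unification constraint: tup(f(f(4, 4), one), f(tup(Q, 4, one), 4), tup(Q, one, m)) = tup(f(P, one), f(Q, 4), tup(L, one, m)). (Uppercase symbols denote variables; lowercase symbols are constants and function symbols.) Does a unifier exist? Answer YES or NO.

Decompose tup/3: f(f(4, 4), one) = f(P, one),  f(tup(Q, 4, one), 4) = f(Q, 4),  tup(Q, one, m) = tup(L, one, m).
Decompose f/2: f(4, 4) = P,  one = one.
Bind P := f(4, 4); no other remaining equation mentions P.
Delete trivial equation one = one.
Decompose f/2: tup(Q, 4, one) = Q,  4 = 4.
Occurs check fails: Q occurs in tup(Q, 4, one); the equation Q = tup(Q, 4, one) has no finite solution.

NO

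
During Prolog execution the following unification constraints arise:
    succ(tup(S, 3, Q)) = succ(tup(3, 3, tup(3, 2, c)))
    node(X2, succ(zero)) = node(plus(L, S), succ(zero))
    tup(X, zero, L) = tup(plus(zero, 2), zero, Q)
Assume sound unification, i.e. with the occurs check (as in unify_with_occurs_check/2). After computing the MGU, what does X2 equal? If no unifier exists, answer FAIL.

Decompose succ/1: tup(S, 3, Q) = tup(3, 3, tup(3, 2, c)).
Decompose tup/3: S = 3,  3 = 3,  Q = tup(3, 2, c).
Bind S := 3; substituting into the one remaining equation that mentions S gives: node(X2, succ(zero)) = node(plus(L, 3), succ(zero)).
Delete trivial equation 3 = 3.
Bind Q := tup(3, 2, c); substituting into the one remaining equation that mentions Q gives: tup(X, zero, L) = tup(plus(zero, 2), zero, tup(3, 2, c)).
Decompose node/2: X2 = plus(L, 3),  succ(zero) = succ(zero).
Bind X2 := plus(L, 3); no other remaining equation mentions X2.
Delete trivial equation succ(zero) = succ(zero).
Decompose tup/3: X = plus(zero, 2),  zero = zero,  L = tup(3, 2, c).
Bind X := plus(zero, 2); no other remaining equation mentions X.
Delete trivial equation zero = zero.
Bind L := tup(3, 2, c). Substituting into the earlier binding gives X2 := plus(tup(3, 2, c), 3).
MGU = { S = 3, Q = tup(3, 2, c), X2 = plus(tup(3, 2, c), 3), X = plus(zero, 2), L = tup(3, 2, c) }, so X2 = plus(tup(3, 2, c), 3).

plus(tup(3, 2, c), 3)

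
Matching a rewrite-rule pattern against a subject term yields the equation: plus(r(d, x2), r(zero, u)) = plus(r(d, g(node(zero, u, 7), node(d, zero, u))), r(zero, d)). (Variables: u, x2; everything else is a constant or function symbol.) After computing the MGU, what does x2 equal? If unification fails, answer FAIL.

g(node(zero, d, 7), node(d, zero, d))

Decompose plus/2: r(d, x2) = r(d, g(node(zero, u, 7), node(d, zero, u))),  r(zero, u) = r(zero, d).
Decompose r/2: d = d,  x2 = g(node(zero, u, 7), node(d, zero, u)).
Delete trivial equation d = d.
Bind x2 := g(node(zero, u, 7), node(d, zero, u)); no other remaining equation mentions x2.
Decompose r/2: zero = zero,  u = d.
Delete trivial equation zero = zero.
Bind u := d. Substituting into the earlier binding gives x2 := g(node(zero, d, 7), node(d, zero, d)).
MGU = { x2 -> g(node(zero, d, 7), node(d, zero, d)), u -> d }, so x2 -> g(node(zero, d, 7), node(d, zero, d)).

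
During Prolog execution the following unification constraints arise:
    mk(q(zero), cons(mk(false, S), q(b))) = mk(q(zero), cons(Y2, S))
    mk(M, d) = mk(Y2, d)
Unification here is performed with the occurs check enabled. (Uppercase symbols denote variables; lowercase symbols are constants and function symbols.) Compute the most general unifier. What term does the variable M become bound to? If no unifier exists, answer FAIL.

Decompose mk/2: q(zero) = q(zero),  cons(mk(false, S), q(b)) = cons(Y2, S).
Delete trivial equation q(zero) = q(zero).
Decompose cons/2: mk(false, S) = Y2,  q(b) = S.
Bind Y2 := mk(false, S); substituting into the one remaining equation that mentions Y2 gives: mk(M, d) = mk(mk(false, S), d).
Bind S := q(b); substituting into the remaining equation gives: mk(M, d) = mk(mk(false, q(b)), d). Substituting into the earlier binding gives Y2 := mk(false, q(b)).
Decompose mk/2: M = mk(false, q(b)),  d = d.
Bind M := mk(false, q(b)); no other remaining equation mentions M.
Delete trivial equation d = d.
MGU = { Y2 -> mk(false, q(b)), S -> q(b), M -> mk(false, q(b)) }, so M -> mk(false, q(b)).

mk(false, q(b))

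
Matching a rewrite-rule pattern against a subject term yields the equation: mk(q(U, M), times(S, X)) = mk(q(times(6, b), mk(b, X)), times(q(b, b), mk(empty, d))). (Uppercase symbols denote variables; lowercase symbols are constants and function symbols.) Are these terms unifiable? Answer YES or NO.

Decompose mk/2: q(U, M) = q(times(6, b), mk(b, X)),  times(S, X) = times(q(b, b), mk(empty, d)).
Decompose q/2: U = times(6, b),  M = mk(b, X).
Bind U := times(6, b); no other remaining equation mentions U.
Bind M := mk(b, X); no other remaining equation mentions M.
Decompose times/2: S = q(b, b),  X = mk(empty, d).
Bind S := q(b, b); no other remaining equation mentions S.
Bind X := mk(empty, d). Substituting into the earlier binding gives M := mk(b, mk(empty, d)).
No equations remain and no clash or occurs-check failure arose, so a unifier exists.

YES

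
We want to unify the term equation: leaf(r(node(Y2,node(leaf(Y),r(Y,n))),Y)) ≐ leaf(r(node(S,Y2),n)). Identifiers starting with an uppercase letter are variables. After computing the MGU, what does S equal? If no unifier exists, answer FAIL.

node(leaf(n),r(n,n))

Decompose leaf/1: r(node(Y2,node(leaf(Y),r(Y,n))),Y) ≐ r(node(S,Y2),n).
Decompose r/2: node(Y2,node(leaf(Y),r(Y,n))) ≐ node(S,Y2),  Y ≐ n.
Decompose node/2: Y2 ≐ S,  node(leaf(Y),r(Y,n)) ≐ Y2.
Bind Y2 := S; substituting into the one remaining equation that mentions Y2 gives: node(leaf(Y),r(Y,n)) ≐ S.
Bind S := node(leaf(Y),r(Y,n)); no other remaining equation mentions S. Substituting into the earlier binding gives Y2 := node(leaf(Y),r(Y,n)).
Bind Y := n. Substituting into the earlier bindings gives Y2 := node(leaf(n),r(n,n)), S := node(leaf(n),r(n,n)).
MGU = { Y2 -> node(leaf(n),r(n,n)), S -> node(leaf(n),r(n,n)), Y -> n }, so S -> node(leaf(n),r(n,n)).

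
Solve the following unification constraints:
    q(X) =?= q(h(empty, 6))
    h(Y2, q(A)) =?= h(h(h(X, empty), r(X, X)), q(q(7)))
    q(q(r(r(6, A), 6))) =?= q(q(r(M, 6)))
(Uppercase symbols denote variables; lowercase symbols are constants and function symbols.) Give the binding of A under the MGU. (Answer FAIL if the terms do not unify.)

q(7)

Decompose q/1: X =?= h(empty, 6).
Bind X := h(empty, 6); substituting into the one remaining equation that mentions X gives: h(Y2, q(A)) =?= h(h(h(h(empty, 6), empty), r(h(empty, 6), h(empty, 6))), q(q(7))).
Decompose h/2: Y2 =?= h(h(h(empty, 6), empty), r(h(empty, 6), h(empty, 6))),  q(A) =?= q(q(7)).
Bind Y2 := h(h(h(empty, 6), empty), r(h(empty, 6), h(empty, 6))); no other remaining equation mentions Y2.
Decompose q/1: A =?= q(7).
Bind A := q(7); substituting into the remaining equation gives: q(q(r(r(6, q(7)), 6))) =?= q(q(r(M, 6))).
Decompose q/1: q(r(r(6, q(7)), 6)) =?= q(r(M, 6)).
Decompose q/1: r(r(6, q(7)), 6) =?= r(M, 6).
Decompose r/2: r(6, q(7)) =?= M,  6 =?= 6.
Bind M := r(6, q(7)); no other remaining equation mentions M.
Delete trivial equation 6 =?= 6.
MGU = { X := h(empty, 6), Y2 := h(h(h(empty, 6), empty), r(h(empty, 6), h(empty, 6))), A := q(7), M := r(6, q(7)) }, so A := q(7).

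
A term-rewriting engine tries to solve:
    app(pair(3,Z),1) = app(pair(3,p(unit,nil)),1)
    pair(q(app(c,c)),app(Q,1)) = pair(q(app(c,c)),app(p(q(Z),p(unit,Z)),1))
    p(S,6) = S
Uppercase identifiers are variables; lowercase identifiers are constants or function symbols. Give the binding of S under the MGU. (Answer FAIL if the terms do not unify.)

Decompose app/2: pair(3,Z) = pair(3,p(unit,nil)),  1 = 1.
Decompose pair/2: 3 = 3,  Z = p(unit,nil).
Delete trivial equation 3 = 3.
Bind Z := p(unit,nil); substituting into the one remaining equation that mentions Z gives: pair(q(app(c,c)),app(Q,1)) = pair(q(app(c,c)),app(p(q(p(unit,nil)),p(unit,p(unit,nil))),1)).
Delete trivial equation 1 = 1.
Decompose pair/2: q(app(c,c)) = q(app(c,c)),  app(Q,1) = app(p(q(p(unit,nil)),p(unit,p(unit,nil))),1).
Delete trivial equation q(app(c,c)) = q(app(c,c)).
Decompose app/2: Q = p(q(p(unit,nil)),p(unit,p(unit,nil))),  1 = 1.
Bind Q := p(q(p(unit,nil)),p(unit,p(unit,nil))); no other remaining equation mentions Q.
Delete trivial equation 1 = 1.
Occurs check fails: S occurs in p(S,6); the equation S = p(S,6) has no finite solution.

FAIL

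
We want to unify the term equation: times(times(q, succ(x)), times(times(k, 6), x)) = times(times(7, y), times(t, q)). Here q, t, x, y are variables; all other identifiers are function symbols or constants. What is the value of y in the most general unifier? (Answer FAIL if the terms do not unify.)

succ(7)

Decompose times/2: times(q, succ(x)) = times(7, y),  times(times(k, 6), x) = times(t, q).
Decompose times/2: q = 7,  succ(x) = y.
Bind q := 7; substituting into the one remaining equation that mentions q gives: times(times(k, 6), x) = times(t, 7).
Bind y := succ(x); no other remaining equation mentions y.
Decompose times/2: times(k, 6) = t,  x = 7.
Bind t := times(k, 6); no other remaining equation mentions t.
Bind x := 7. Substituting into the earlier binding gives y := succ(7).
MGU = { q -> 7, y -> succ(7), t -> times(k, 6), x -> 7 }, so y -> succ(7).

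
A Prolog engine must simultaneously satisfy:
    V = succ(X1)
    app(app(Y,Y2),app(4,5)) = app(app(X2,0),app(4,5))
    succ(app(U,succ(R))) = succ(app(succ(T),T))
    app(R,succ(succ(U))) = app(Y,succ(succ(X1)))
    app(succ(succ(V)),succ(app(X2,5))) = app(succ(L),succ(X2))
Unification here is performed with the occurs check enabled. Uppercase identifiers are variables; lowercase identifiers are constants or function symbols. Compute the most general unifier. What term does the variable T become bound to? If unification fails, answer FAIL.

Bind V := succ(X1); substituting into the one remaining equation that mentions V gives: app(succ(succ(succ(X1))),succ(app(X2,5))) = app(succ(L),succ(X2)).
Decompose app/2: app(Y,Y2) = app(X2,0),  app(4,5) = app(4,5).
Decompose app/2: Y = X2,  Y2 = 0.
Bind Y := X2; substituting into the one remaining equation that mentions Y gives: app(R,succ(succ(U))) = app(X2,succ(succ(X1))).
Bind Y2 := 0; no other remaining equation mentions Y2.
Delete trivial equation app(4,5) = app(4,5).
Decompose succ/1: app(U,succ(R)) = app(succ(T),T).
Decompose app/2: U = succ(T),  succ(R) = T.
Bind U := succ(T); substituting into the one remaining equation that mentions U gives: app(R,succ(succ(succ(T)))) = app(X2,succ(succ(X1))).
Bind T := succ(R); substituting into the one remaining equation that mentions T gives: app(R,succ(succ(succ(succ(R))))) = app(X2,succ(succ(X1))). Substituting into the earlier binding gives U := succ(succ(R)).
Decompose app/2: R = X2,  succ(succ(succ(succ(R)))) = succ(succ(X1)).
Bind R := X2; substituting into the one remaining equation that mentions R gives: succ(succ(succ(succ(X2)))) = succ(succ(X1)). Substituting into the earlier bindings gives U := succ(succ(X2)), T := succ(X2).
Decompose succ/1: succ(succ(succ(X2))) = succ(X1).
Decompose succ/1: succ(succ(X2)) = X1.
Bind X1 := succ(succ(X2)); substituting into the remaining equation gives: app(succ(succ(succ(succ(succ(X2))))),succ(app(X2,5))) = app(succ(L),succ(X2)). Substituting into the earlier binding gives V := succ(succ(succ(X2))).
Decompose app/2: succ(succ(succ(succ(succ(X2))))) = succ(L),  succ(app(X2,5)) = succ(X2).
Decompose succ/1: succ(succ(succ(succ(X2)))) = L.
Bind L := succ(succ(succ(succ(X2)))); no other remaining equation mentions L.
Decompose succ/1: app(X2,5) = X2.
Occurs check fails: X2 occurs in app(X2,5); the equation X2 = app(X2,5) has no finite solution.

FAIL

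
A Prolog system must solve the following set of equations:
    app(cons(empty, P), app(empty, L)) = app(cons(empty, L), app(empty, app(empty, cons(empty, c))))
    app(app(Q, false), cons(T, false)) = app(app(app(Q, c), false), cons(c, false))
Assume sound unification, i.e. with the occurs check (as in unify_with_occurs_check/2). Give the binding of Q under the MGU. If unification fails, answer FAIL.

FAIL

Decompose app/2: cons(empty, P) = cons(empty, L),  app(empty, L) = app(empty, app(empty, cons(empty, c))).
Decompose cons/2: empty = empty,  P = L.
Delete trivial equation empty = empty.
Bind P := L; no other remaining equation mentions P.
Decompose app/2: empty = empty,  L = app(empty, cons(empty, c)).
Delete trivial equation empty = empty.
Bind L := app(empty, cons(empty, c)); no other remaining equation mentions L. Substituting into the earlier binding gives P := app(empty, cons(empty, c)).
Decompose app/2: app(Q, false) = app(app(Q, c), false),  cons(T, false) = cons(c, false).
Decompose app/2: Q = app(Q, c),  false = false.
Occurs check fails: Q occurs in app(Q, c); the equation Q = app(Q, c) has no finite solution.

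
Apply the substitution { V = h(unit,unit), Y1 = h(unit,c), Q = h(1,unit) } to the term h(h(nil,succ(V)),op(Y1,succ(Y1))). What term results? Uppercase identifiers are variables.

h(h(nil,succ(h(unit,unit))),op(h(unit,c),succ(h(unit,c))))

Replace each occurrence of V with h(unit,unit).
Replace each occurrence of Y1 with h(unit,c).
Result: h(h(nil,succ(h(unit,unit))),op(h(unit,c),succ(h(unit,c)))).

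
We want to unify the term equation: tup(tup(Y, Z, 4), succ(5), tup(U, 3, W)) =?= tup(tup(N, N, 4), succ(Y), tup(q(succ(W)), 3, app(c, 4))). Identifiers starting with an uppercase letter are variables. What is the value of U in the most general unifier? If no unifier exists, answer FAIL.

q(succ(app(c, 4)))

Decompose tup/3: tup(Y, Z, 4) =?= tup(N, N, 4),  succ(5) =?= succ(Y),  tup(U, 3, W) =?= tup(q(succ(W)), 3, app(c, 4)).
Decompose tup/3: Y =?= N,  Z =?= N,  4 =?= 4.
Bind Y := N; substituting into the one remaining equation that mentions Y gives: succ(5) =?= succ(N).
Bind Z := N; no other remaining equation mentions Z.
Delete trivial equation 4 =?= 4.
Decompose succ/1: 5 =?= N.
Bind N := 5; no other remaining equation mentions N. Substituting into the earlier bindings gives Y := 5, Z := 5.
Decompose tup/3: U =?= q(succ(W)),  3 =?= 3,  W =?= app(c, 4).
Bind U := q(succ(W)); no other remaining equation mentions U.
Delete trivial equation 3 =?= 3.
Bind W := app(c, 4). Substituting into the earlier binding gives U := q(succ(app(c, 4))).
MGU = { Y ↦ 5, Z ↦ 5, N ↦ 5, U ↦ q(succ(app(c, 4))), W ↦ app(c, 4) }, so U ↦ q(succ(app(c, 4))).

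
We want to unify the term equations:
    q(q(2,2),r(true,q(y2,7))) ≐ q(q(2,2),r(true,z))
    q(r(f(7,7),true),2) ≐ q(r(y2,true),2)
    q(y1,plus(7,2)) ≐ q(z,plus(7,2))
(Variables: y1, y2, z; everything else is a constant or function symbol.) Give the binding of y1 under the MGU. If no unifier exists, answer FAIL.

q(f(7,7),7)

Decompose q/2: q(2,2) ≐ q(2,2),  r(true,q(y2,7)) ≐ r(true,z).
Delete trivial equation q(2,2) ≐ q(2,2).
Decompose r/2: true ≐ true,  q(y2,7) ≐ z.
Delete trivial equation true ≐ true.
Bind z := q(y2,7); substituting into the one remaining equation that mentions z gives: q(y1,plus(7,2)) ≐ q(q(y2,7),plus(7,2)).
Decompose q/2: r(f(7,7),true) ≐ r(y2,true),  2 ≐ 2.
Decompose r/2: f(7,7) ≐ y2,  true ≐ true.
Bind y2 := f(7,7); substituting into the one remaining equation that mentions y2 gives: q(y1,plus(7,2)) ≐ q(q(f(7,7),7),plus(7,2)). Substituting into the earlier binding gives z := q(f(7,7),7).
Delete trivial equation true ≐ true.
Delete trivial equation 2 ≐ 2.
Decompose q/2: y1 ≐ q(f(7,7),7),  plus(7,2) ≐ plus(7,2).
Bind y1 := q(f(7,7),7); no other remaining equation mentions y1.
Delete trivial equation plus(7,2) ≐ plus(7,2).
MGU = { z -> q(f(7,7),7), y2 -> f(7,7), y1 -> q(f(7,7),7) }, so y1 -> q(f(7,7),7).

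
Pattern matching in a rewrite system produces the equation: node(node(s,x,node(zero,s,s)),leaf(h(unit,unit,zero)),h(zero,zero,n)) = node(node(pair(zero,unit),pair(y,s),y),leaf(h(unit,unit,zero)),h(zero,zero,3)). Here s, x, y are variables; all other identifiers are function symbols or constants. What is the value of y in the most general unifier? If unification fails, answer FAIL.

Decompose node/3: node(s,x,node(zero,s,s)) = node(pair(zero,unit),pair(y,s),y),  leaf(h(unit,unit,zero)) = leaf(h(unit,unit,zero)),  h(zero,zero,n) = h(zero,zero,3).
Decompose node/3: s = pair(zero,unit),  x = pair(y,s),  node(zero,s,s) = y.
Bind s := pair(zero,unit); substituting into the 2 remaining equations that mention s gives: x = pair(y,pair(zero,unit)),  node(zero,pair(zero,unit),pair(zero,unit)) = y.
Bind x := pair(y,pair(zero,unit)); no other remaining equation mentions x.
Bind y := node(zero,pair(zero,unit),pair(zero,unit)); no other remaining equation mentions y. Substituting into the earlier binding gives x := pair(node(zero,pair(zero,unit),pair(zero,unit)),pair(zero,unit)).
Delete trivial equation leaf(h(unit,unit,zero)) = leaf(h(unit,unit,zero)).
Decompose h/3: zero = zero,  zero = zero,  n = 3.
Delete trivial equation zero = zero.
Delete trivial equation zero = zero.
Clash: constants n and 3 differ; no unifier exists.

FAIL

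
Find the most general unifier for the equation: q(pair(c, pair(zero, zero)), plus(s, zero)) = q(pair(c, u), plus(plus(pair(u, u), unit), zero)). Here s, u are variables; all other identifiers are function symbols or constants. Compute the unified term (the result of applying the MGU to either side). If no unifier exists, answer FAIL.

q(pair(c, pair(zero, zero)), plus(plus(pair(pair(zero, zero), pair(zero, zero)), unit), zero))

Decompose q/2: pair(c, pair(zero, zero)) = pair(c, u),  plus(s, zero) = plus(plus(pair(u, u), unit), zero).
Decompose pair/2: c = c,  pair(zero, zero) = u.
Delete trivial equation c = c.
Bind u := pair(zero, zero); substituting into the remaining equation gives: plus(s, zero) = plus(plus(pair(pair(zero, zero), pair(zero, zero)), unit), zero).
Decompose plus/2: s = plus(pair(pair(zero, zero), pair(zero, zero)), unit),  zero = zero.
Bind s := plus(pair(pair(zero, zero), pair(zero, zero)), unit); no other remaining equation mentions s.
Delete trivial equation zero = zero.
Applying the MGU to either side gives q(pair(c, pair(zero, zero)), plus(plus(pair(pair(zero, zero), pair(zero, zero)), unit), zero)).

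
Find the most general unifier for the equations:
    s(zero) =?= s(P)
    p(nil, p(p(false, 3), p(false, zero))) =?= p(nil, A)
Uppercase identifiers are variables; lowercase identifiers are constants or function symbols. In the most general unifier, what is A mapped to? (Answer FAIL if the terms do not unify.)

p(p(false, 3), p(false, zero))

Decompose s/1: zero =?= P.
Bind P := zero; no other remaining equation mentions P.
Decompose p/2: nil =?= nil,  p(p(false, 3), p(false, zero)) =?= A.
Delete trivial equation nil =?= nil.
Bind A := p(p(false, 3), p(false, zero)).
MGU = { P := zero, A := p(p(false, 3), p(false, zero)) }, so A := p(p(false, 3), p(false, zero)).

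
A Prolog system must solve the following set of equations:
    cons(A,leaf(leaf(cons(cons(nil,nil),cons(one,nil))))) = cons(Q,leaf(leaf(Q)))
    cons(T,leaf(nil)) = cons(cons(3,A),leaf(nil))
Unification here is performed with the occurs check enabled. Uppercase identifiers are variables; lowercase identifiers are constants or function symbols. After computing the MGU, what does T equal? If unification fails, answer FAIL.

Decompose cons/2: A = Q,  leaf(leaf(cons(cons(nil,nil),cons(one,nil)))) = leaf(leaf(Q)).
Bind A := Q; substituting into the one remaining equation that mentions A gives: cons(T,leaf(nil)) = cons(cons(3,Q),leaf(nil)).
Decompose leaf/1: leaf(cons(cons(nil,nil),cons(one,nil))) = leaf(Q).
Decompose leaf/1: cons(cons(nil,nil),cons(one,nil)) = Q.
Bind Q := cons(cons(nil,nil),cons(one,nil)); substituting into the remaining equation gives: cons(T,leaf(nil)) = cons(cons(3,cons(cons(nil,nil),cons(one,nil))),leaf(nil)). Substituting into the earlier binding gives A := cons(cons(nil,nil),cons(one,nil)).
Decompose cons/2: T = cons(3,cons(cons(nil,nil),cons(one,nil))),  leaf(nil) = leaf(nil).
Bind T := cons(3,cons(cons(nil,nil),cons(one,nil))); no other remaining equation mentions T.
Delete trivial equation leaf(nil) = leaf(nil).
MGU = { A ↦ cons(cons(nil,nil),cons(one,nil)), Q ↦ cons(cons(nil,nil),cons(one,nil)), T ↦ cons(3,cons(cons(nil,nil),cons(one,nil))) }, so T ↦ cons(3,cons(cons(nil,nil),cons(one,nil))).

cons(3,cons(cons(nil,nil),cons(one,nil)))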